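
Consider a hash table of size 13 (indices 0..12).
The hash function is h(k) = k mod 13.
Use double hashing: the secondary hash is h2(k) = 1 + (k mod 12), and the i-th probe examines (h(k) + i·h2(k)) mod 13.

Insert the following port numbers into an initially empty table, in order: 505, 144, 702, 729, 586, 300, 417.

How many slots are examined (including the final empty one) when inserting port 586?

2

505 hashes to 11; slot 11 is free → place at 11.
144 hashes to 1; slot 1 is free → place at 1.
702 hashes to 0; slot 0 is free → place at 0.
729 hashes to 1, h2=10; 1,11 taken → place at 8.
586 hashes to 1, h2=11; 1 taken → place at 12.
300 hashes to 1, h2=1; 1 taken → place at 2.
417 hashes to 1, h2=10; 1,11,8 taken → place at 5.
Table: [702, 144, 300, ., ., 417, ., ., 729, ., ., 505, 586]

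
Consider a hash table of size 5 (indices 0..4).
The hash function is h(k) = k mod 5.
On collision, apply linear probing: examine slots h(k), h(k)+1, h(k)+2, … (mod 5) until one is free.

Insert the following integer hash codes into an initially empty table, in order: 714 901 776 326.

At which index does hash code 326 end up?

714: h=4 => slot 4
901: h=1 => slot 1
776: h=1, probe 1,2 => slot 2
326: h=1, probe 1,2,3 => slot 3
Table: [_, 901, 776, 326, 714]

3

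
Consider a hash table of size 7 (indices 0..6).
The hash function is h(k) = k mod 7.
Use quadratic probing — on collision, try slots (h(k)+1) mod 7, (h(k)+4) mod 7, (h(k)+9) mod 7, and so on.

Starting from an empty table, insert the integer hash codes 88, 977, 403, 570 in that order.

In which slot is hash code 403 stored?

88 hashes to 4; slot 4 is free -> place at 4.
977 hashes to 4; 4 taken -> place at 5.
403 hashes to 4; 4,5 taken -> place at 1.
570 hashes to 3; slot 3 is free -> place at 3.
Table: [—, 403, —, 570, 88, 977, —]

1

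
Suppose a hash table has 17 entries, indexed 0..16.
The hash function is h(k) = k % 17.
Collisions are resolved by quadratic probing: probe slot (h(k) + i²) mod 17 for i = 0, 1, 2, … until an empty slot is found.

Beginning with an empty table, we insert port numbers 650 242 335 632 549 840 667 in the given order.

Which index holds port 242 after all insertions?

5

650: h=4 → slot 4
242: h=4, probe 4,5 → slot 5
335: h=12 → slot 12
632: h=3 → slot 3
549: h=5, probe 5,6 → slot 6
840: h=7 → slot 7
667: h=4, probe 4,5,8 → slot 8
Table: [-, -, -, 632, 650, 242, 549, 840, 667, -, -, -, 335, -, -, -, -]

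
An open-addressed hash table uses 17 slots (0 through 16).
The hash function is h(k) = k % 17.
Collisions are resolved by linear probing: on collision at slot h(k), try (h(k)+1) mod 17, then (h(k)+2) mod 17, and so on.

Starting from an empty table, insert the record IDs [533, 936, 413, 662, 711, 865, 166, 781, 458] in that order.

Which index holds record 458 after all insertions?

533 hashes to 6; slot 6 is free => place at 6.
936 hashes to 1; slot 1 is free => place at 1.
413 hashes to 5; slot 5 is free => place at 5.
662 hashes to 16; slot 16 is free => place at 16.
711 hashes to 14; slot 14 is free => place at 14.
865 hashes to 15; slot 15 is free => place at 15.
166 hashes to 13; slot 13 is free => place at 13.
781 hashes to 16; 16 taken => place at 0.
458 hashes to 16; 16,0,1 taken => place at 2.
Table: [781, 936, 458, ∅, ∅, 413, 533, ∅, ∅, ∅, ∅, ∅, ∅, 166, 711, 865, 662]

2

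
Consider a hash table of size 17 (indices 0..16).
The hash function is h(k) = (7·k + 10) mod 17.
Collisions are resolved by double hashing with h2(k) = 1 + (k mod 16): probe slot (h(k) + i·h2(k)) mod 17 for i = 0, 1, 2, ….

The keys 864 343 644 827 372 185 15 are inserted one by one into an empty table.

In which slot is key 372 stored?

Insert 864: h=6, slot 6 empty => index 6.
Insert 343: h=14, slot 14 empty => index 14.
Insert 644: h=13, slot 13 empty => index 13.
Insert 827: h=2, slot 2 empty => index 2.
Insert 372: h=13, h2=5, slot 13 occupied => index 1.
Insert 185: h=13, h2=10, slots 13,6 occupied => index 16.
Insert 15: h=13, h2=16, slot 13 occupied => index 12.
Table: [., 372, 827, ., ., ., 864, ., ., ., ., ., 15, 644, 343, ., 185]

1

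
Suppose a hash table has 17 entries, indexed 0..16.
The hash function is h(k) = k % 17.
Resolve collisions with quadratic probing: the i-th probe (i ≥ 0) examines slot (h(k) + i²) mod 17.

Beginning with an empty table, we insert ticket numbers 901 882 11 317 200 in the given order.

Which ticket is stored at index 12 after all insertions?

Insert 901: h=0, slot 0 empty => index 0.
Insert 882: h=15, slot 15 empty => index 15.
Insert 11: h=11, slot 11 empty => index 11.
Insert 317: h=11, slot 11 occupied => index 12.
Insert 200: h=13, slot 13 empty => index 13.
Table: [901, ., ., ., ., ., ., ., ., ., ., 11, 317, 200, ., 882, .]

317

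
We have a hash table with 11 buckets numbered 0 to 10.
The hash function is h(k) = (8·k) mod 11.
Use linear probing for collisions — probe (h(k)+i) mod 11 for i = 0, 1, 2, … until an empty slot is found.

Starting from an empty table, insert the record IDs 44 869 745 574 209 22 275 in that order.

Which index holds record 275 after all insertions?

44: h=0 -> slot 0
869: h=0, probe 0,1 -> slot 1
745: h=9 -> slot 9
574: h=5 -> slot 5
209: h=0, probe 0,1,2 -> slot 2
22: h=0, probe 0,1,2,3 -> slot 3
275: h=0, probe 0,1,2,3,4 -> slot 4
Table: [44, 869, 209, 22, 275, 574, —, —, —, 745, —]

4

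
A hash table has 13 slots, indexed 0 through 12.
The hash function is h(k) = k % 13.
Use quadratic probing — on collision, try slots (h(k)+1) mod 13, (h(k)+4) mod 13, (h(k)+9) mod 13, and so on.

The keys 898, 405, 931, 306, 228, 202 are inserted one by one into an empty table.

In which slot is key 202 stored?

898 hashes to 1; slot 1 is free → place at 1.
405 hashes to 2; slot 2 is free → place at 2.
931 hashes to 8; slot 8 is free → place at 8.
306 hashes to 7; slot 7 is free → place at 7.
228 hashes to 7; 7,8 taken → place at 11.
202 hashes to 7; 7,8,11 taken → place at 3.
Table: [., 898, 405, 202, ., ., ., 306, 931, ., ., 228, .]

3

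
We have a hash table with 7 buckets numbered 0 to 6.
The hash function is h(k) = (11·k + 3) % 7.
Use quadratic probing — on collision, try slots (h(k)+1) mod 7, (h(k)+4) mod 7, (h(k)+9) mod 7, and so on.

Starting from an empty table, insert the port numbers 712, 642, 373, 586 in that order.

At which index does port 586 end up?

Insert 712: h=2, slot 2 empty → index 2.
Insert 642: h=2, slot 2 occupied → index 3.
Insert 373: h=4, slot 4 empty → index 4.
Insert 586: h=2, slots 2,3 occupied → index 6.
Table: [∅, ∅, 712, 642, 373, ∅, 586]

6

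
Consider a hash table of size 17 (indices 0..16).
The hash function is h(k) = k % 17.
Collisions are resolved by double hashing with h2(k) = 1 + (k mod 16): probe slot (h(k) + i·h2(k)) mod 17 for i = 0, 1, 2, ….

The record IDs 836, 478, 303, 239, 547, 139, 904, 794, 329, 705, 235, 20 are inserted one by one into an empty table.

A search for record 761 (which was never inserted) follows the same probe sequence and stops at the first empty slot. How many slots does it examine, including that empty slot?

Insert 836: h=3, slot 3 empty → index 3.
Insert 478: h=2, slot 2 empty → index 2.
Insert 303: h=14, slot 14 empty → index 14.
Insert 239: h=1, slot 1 empty → index 1.
Insert 547: h=3, h2=4, slot 3 occupied → index 7.
Insert 139: h=3, h2=12, slot 3 occupied → index 15.
Insert 904: h=3, h2=9, slot 3 occupied → index 12.
Insert 794: h=12, h2=11, slot 12 occupied → index 6.
Insert 329: h=6, h2=10, slot 6 occupied → index 16.
Insert 705: h=8, slot 8 empty → index 8.
Insert 235: h=14, h2=12, slot 14 occupied → index 9.
Insert 20: h=3, h2=5, slots 3,8 occupied → index 13.
Table: [∅, 239, 478, 836, ∅, ∅, 794, 547, 705, 235, ∅, ∅, 904, 20, 303, 139, 329]
Lookup 761: h=13, h2=10, probe 13,6,16,9,2,12,5 → slot 5 empty, not found.

7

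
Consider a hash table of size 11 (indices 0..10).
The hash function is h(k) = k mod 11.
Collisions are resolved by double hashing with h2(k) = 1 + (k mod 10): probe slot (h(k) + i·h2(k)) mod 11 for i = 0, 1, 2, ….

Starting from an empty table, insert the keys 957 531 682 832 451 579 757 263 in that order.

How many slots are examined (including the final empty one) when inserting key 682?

Insert 957: h=0, slot 0 empty => index 0.
Insert 531: h=3, slot 3 empty => index 3.
Insert 682: h=0, h2=3, slots 0,3 occupied => index 6.
Insert 832: h=7, slot 7 empty => index 7.
Insert 451: h=0, h2=2, slot 0 occupied => index 2.
Insert 579: h=7, h2=10, slots 7,6 occupied => index 5.
Insert 757: h=9, slot 9 empty => index 9.
Insert 263: h=10, slot 10 empty => index 10.
Table: [957, -, 451, 531, -, 579, 682, 832, -, 757, 263]

3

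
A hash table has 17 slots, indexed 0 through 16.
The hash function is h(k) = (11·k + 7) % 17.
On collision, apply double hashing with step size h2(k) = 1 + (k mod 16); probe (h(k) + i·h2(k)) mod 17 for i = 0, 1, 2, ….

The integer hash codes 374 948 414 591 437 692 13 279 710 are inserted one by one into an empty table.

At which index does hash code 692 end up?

8

374: h=7 -> slot 7
948: h=14 -> slot 14
414: h=5 -> slot 5
591: h=14, h2=16, probe 14,13 -> slot 13
437: h=3 -> slot 3
692: h=3, h2=5, probe 3,8 -> slot 8
13: h=14, h2=14, probe 14,11 -> slot 11
279: h=16 -> slot 16
710: h=14, h2=7, probe 14,4 -> slot 4
Table: [_, _, _, 437, 710, 414, _, 374, 692, _, _, 13, _, 591, 948, _, 279]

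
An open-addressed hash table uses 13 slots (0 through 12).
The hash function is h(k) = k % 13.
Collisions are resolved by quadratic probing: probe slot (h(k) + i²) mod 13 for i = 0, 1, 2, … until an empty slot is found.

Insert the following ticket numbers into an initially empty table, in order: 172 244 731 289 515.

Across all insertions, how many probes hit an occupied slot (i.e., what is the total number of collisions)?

3

Insert 172: h=3, slot 3 empty -> index 3.
Insert 244: h=10, slot 10 empty -> index 10.
Insert 731: h=3, slot 3 occupied -> index 4.
Insert 289: h=3, slots 3,4 occupied -> index 7.
Insert 515: h=8, slot 8 empty -> index 8.
Table: [—, —, —, 172, 731, —, —, 289, 515, —, 244, —, —]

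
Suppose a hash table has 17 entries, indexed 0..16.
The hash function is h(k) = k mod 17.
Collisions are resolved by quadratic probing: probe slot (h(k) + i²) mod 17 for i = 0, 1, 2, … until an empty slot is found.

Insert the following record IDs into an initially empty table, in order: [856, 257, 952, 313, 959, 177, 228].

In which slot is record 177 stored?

856 hashes to 6; slot 6 is free → place at 6.
257 hashes to 2; slot 2 is free → place at 2.
952 hashes to 0; slot 0 is free → place at 0.
313 hashes to 7; slot 7 is free → place at 7.
959 hashes to 7; 7 taken → place at 8.
177 hashes to 7; 7,8 taken → place at 11.
228 hashes to 7; 7,8,11 taken → place at 16.
Table: [952, ∅, 257, ∅, ∅, ∅, 856, 313, 959, ∅, ∅, 177, ∅, ∅, ∅, ∅, 228]

11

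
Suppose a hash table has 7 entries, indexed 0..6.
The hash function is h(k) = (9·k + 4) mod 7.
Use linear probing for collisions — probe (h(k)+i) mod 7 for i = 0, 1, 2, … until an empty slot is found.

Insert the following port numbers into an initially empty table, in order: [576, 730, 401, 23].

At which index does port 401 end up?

576: h=1 -> slot 1
730: h=1, probe 1,2 -> slot 2
401: h=1, probe 1,2,3 -> slot 3
23: h=1, probe 1,2,3,4 -> slot 4
Table: [-, 576, 730, 401, 23, -, -]

3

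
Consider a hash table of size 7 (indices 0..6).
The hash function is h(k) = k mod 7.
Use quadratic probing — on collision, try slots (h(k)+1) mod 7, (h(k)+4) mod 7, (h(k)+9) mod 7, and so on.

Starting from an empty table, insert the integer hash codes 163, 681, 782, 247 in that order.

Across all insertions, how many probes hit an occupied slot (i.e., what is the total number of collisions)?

3

163 hashes to 2; slot 2 is free => place at 2.
681 hashes to 2; 2 taken => place at 3.
782 hashes to 5; slot 5 is free => place at 5.
247 hashes to 2; 2,3 taken => place at 6.
Table: [∅, ∅, 163, 681, ∅, 782, 247]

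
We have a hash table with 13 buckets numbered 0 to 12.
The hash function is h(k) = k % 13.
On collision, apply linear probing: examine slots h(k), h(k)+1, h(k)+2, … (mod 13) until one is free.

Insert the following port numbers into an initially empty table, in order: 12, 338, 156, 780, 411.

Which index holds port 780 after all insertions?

12 hashes to 12; slot 12 is free => place at 12.
338 hashes to 0; slot 0 is free => place at 0.
156 hashes to 0; 0 taken => place at 1.
780 hashes to 0; 0,1 taken => place at 2.
411 hashes to 8; slot 8 is free => place at 8.
Table: [338, 156, 780, _, _, _, _, _, 411, _, _, _, 12]

2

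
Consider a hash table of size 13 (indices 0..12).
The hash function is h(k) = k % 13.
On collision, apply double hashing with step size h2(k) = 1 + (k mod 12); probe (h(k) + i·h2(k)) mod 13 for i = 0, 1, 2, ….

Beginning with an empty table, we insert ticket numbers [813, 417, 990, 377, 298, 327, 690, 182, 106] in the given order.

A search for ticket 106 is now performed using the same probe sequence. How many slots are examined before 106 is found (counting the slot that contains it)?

3

813 hashes to 7; slot 7 is free → place at 7.
417 hashes to 1; slot 1 is free → place at 1.
990 hashes to 2; slot 2 is free → place at 2.
377 hashes to 0; slot 0 is free → place at 0.
298 hashes to 12; slot 12 is free → place at 12.
327 hashes to 2, h2=4; 2 taken → place at 6.
690 hashes to 1, h2=7; 1 taken → place at 8.
182 hashes to 0, h2=3; 0 taken → place at 3.
106 hashes to 2, h2=11; 2,0 taken → place at 11.
Table: [377, 417, 990, 182, _, _, 327, 813, 690, _, _, 106, 298]
Lookup 106: h=2, h2=11, probe 2,0,11 → found at 11.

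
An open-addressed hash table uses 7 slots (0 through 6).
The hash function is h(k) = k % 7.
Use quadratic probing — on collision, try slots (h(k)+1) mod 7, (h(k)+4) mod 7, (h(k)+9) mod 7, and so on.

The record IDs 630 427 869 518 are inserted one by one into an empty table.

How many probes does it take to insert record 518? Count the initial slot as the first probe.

630: h=0 → slot 0
427: h=0, probe 0,1 → slot 1
869: h=1, probe 1,2 → slot 2
518: h=0, probe 0,1,4 → slot 4
Table: [630, 427, 869, _, 518, _, _]

3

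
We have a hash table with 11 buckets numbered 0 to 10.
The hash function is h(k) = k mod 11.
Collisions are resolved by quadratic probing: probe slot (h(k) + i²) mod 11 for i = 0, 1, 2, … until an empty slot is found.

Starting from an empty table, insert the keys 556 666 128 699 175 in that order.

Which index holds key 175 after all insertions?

Insert 556: h=6, slot 6 empty -> index 6.
Insert 666: h=6, slot 6 occupied -> index 7.
Insert 128: h=7, slot 7 occupied -> index 8.
Insert 699: h=6, slots 6,7 occupied -> index 10.
Insert 175: h=10, slot 10 occupied -> index 0.
Table: [175, —, —, —, —, —, 556, 666, 128, —, 699]

0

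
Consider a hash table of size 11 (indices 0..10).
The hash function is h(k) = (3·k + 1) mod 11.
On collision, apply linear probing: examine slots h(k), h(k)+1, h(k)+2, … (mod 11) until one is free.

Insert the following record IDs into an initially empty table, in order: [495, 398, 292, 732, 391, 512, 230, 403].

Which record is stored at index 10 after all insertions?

495: h=1 => slot 1
398: h=7 => slot 7
292: h=8 => slot 8
732: h=8, probe 8,9 => slot 9
391: h=8, probe 8,9,10 => slot 10
512: h=8, probe 8,9,10,0 => slot 0
230: h=9, probe 9,10,0,1,2 => slot 2
403: h=0, probe 0,1,2,3 => slot 3
Table: [512, 495, 230, 403, -, -, -, 398, 292, 732, 391]

391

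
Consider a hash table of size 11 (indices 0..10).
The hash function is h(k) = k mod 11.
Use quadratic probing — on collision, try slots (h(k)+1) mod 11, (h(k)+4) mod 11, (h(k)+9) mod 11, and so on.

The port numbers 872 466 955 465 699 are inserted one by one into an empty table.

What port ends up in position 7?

465

Insert 872: h=3, slot 3 empty → index 3.
Insert 466: h=4, slot 4 empty → index 4.
Insert 955: h=9, slot 9 empty → index 9.
Insert 465: h=3, slots 3,4 occupied → index 7.
Insert 699: h=6, slot 6 empty → index 6.
Table: [∅, ∅, ∅, 872, 466, ∅, 699, 465, ∅, 955, ∅]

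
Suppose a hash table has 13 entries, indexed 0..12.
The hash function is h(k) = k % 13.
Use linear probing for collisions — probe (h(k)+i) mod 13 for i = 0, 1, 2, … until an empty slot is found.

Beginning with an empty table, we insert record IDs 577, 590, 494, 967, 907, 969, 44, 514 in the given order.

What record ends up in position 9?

44

577 hashes to 5; slot 5 is free → place at 5.
590 hashes to 5; 5 taken → place at 6.
494 hashes to 0; slot 0 is free → place at 0.
967 hashes to 5; 5,6 taken → place at 7.
907 hashes to 10; slot 10 is free → place at 10.
969 hashes to 7; 7 taken → place at 8.
44 hashes to 5; 5,6,7,8 taken → place at 9.
514 hashes to 7; 7,8,9,10 taken → place at 11.
Table: [494, ., ., ., ., 577, 590, 967, 969, 44, 907, 514, .]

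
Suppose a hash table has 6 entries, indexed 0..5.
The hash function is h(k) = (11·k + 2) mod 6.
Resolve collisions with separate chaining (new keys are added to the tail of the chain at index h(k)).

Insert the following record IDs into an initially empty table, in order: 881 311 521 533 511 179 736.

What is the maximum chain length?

881 → bucket 3
311 → bucket 3 (collision)
521 → bucket 3 (collision)
533 → bucket 3 (collision)
511 → bucket 1
179 → bucket 3 (collision)
736 → bucket 4
Final buckets:
0: -
1: 511
2: -
3: 881 -> 311 -> 521 -> 533 -> 179
4: 736
5: -

5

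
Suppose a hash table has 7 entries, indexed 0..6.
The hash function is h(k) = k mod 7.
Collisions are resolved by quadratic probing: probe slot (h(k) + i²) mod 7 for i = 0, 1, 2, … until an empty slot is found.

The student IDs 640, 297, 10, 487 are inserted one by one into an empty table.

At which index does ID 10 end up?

Insert 640: h=3, slot 3 empty -> index 3.
Insert 297: h=3, slot 3 occupied -> index 4.
Insert 10: h=3, slots 3,4 occupied -> index 0.
Insert 487: h=4, slot 4 occupied -> index 5.
Table: [10, ∅, ∅, 640, 297, 487, ∅]

0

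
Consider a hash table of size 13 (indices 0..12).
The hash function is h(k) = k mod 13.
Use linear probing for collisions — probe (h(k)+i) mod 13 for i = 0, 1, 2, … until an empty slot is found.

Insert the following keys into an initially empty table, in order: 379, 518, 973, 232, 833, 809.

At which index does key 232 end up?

379: h=2 -> slot 2
518: h=11 -> slot 11
973: h=11, probe 11,12 -> slot 12
232: h=11, probe 11,12,0 -> slot 0
833: h=1 -> slot 1
809: h=3 -> slot 3
Table: [232, 833, 379, 809, ∅, ∅, ∅, ∅, ∅, ∅, ∅, 518, 973]

0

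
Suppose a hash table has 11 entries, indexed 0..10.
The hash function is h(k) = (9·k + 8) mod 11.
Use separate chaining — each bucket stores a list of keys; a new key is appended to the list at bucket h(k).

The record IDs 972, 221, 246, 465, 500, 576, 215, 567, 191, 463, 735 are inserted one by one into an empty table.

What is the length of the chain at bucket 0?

Insert 972: h=0, bucket 0 empty -> new chain.
Insert 221: h=6, bucket 6 empty -> new chain.
Insert 246: h=0, bucket 0 nonempty -> append to chain.
Insert 465: h=2, bucket 2 empty -> new chain.
Insert 500: h=9, bucket 9 empty -> new chain.
Insert 576: h=0, bucket 0 nonempty -> append to chain.
Insert 215: h=7, bucket 7 empty -> new chain.
Insert 567: h=7, bucket 7 nonempty -> append to chain.
Insert 191: h=0, bucket 0 nonempty -> append to chain.
Insert 463: h=6, bucket 6 nonempty -> append to chain.
Insert 735: h=1, bucket 1 empty -> new chain.
Final buckets:
0: 972 -> 246 -> 576 -> 191
1: 735
2: 465
3: _
4: _
5: _
6: 221 -> 463
7: 215 -> 567
8: _
9: 500
10: _

4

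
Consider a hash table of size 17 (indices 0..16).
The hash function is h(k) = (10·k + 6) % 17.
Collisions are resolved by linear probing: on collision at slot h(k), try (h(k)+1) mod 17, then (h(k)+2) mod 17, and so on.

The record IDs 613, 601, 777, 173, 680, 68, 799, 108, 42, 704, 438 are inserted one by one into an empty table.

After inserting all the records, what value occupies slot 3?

613: h=16 → slot 16
601: h=15 → slot 15
777: h=7 → slot 7
173: h=2 → slot 2
680: h=6 → slot 6
68: h=6, probe 6,7,8 → slot 8
799: h=6, probe 6,7,8,9 → slot 9
108: h=15, probe 15,16,0 → slot 0
42: h=1 → slot 1
704: h=8, probe 8,9,10 → slot 10
438: h=0, probe 0,1,2,3 → slot 3
Table: [108, 42, 173, 438, -, -, 680, 777, 68, 799, 704, -, -, -, -, 601, 613]

438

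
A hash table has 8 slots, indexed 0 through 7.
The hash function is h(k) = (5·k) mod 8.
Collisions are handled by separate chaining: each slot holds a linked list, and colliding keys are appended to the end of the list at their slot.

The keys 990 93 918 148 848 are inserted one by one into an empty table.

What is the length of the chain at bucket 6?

2

Insert 990: h=6, bucket 6 empty → new chain.
Insert 93: h=1, bucket 1 empty → new chain.
Insert 918: h=6, bucket 6 nonempty → append to chain.
Insert 148: h=4, bucket 4 empty → new chain.
Insert 848: h=0, bucket 0 empty → new chain.
Final buckets:
0: 848
1: 93
2: _
3: _
4: 148
5: _
6: 990 -> 918
7: _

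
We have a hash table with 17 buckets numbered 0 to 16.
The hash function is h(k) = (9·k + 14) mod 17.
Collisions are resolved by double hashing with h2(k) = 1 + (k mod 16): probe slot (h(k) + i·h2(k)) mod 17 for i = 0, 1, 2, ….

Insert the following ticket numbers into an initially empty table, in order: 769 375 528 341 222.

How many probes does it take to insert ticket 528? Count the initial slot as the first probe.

2

Insert 769: h=16, slot 16 empty → index 16.
Insert 375: h=6, slot 6 empty → index 6.
Insert 528: h=6, h2=1, slot 6 occupied → index 7.
Insert 341: h=6, h2=6, slot 6 occupied → index 12.
Insert 222: h=6, h2=15, slot 6 occupied → index 4.
Table: [., ., ., ., 222, ., 375, 528, ., ., ., ., 341, ., ., ., 769]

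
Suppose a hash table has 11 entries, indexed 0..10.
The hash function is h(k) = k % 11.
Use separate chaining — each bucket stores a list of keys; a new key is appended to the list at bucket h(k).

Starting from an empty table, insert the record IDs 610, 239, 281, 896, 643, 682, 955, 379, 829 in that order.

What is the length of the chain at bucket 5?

610 → bucket 5
239 → bucket 8
281 → bucket 6
896 → bucket 5 (collision)
643 → bucket 5 (collision)
682 → bucket 0
955 → bucket 9
379 → bucket 5 (collision)
829 → bucket 4
Final buckets:
0: 682
1: —
2: —
3: —
4: 829
5: 610 -> 896 -> 643 -> 379
6: 281
7: —
8: 239
9: 955
10: —

4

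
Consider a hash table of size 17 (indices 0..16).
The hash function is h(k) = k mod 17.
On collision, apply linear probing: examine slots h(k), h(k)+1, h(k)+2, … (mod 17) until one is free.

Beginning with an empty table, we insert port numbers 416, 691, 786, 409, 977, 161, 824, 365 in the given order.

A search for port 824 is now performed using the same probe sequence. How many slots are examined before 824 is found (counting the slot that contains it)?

5

Insert 416: h=8, slot 8 empty -> index 8.
Insert 691: h=11, slot 11 empty -> index 11.
Insert 786: h=4, slot 4 empty -> index 4.
Insert 409: h=1, slot 1 empty -> index 1.
Insert 977: h=8, slot 8 occupied -> index 9.
Insert 161: h=8, slots 8,9 occupied -> index 10.
Insert 824: h=8, slots 8,9,10,11 occupied -> index 12.
Insert 365: h=8, slots 8,9,10,11,12 occupied -> index 13.
Table: [—, 409, —, —, 786, —, —, —, 416, 977, 161, 691, 824, 365, —, —, —]
Lookup 824: h=8, probe 8,9,10,11,12 → found at 12.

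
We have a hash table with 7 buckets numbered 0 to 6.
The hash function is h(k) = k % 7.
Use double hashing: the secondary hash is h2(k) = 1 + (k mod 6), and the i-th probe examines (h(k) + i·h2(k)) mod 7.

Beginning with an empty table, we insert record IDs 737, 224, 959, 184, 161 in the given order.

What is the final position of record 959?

737 hashes to 2; slot 2 is free -> place at 2.
224 hashes to 0; slot 0 is free -> place at 0.
959 hashes to 0, h2=6; 0 taken -> place at 6.
184 hashes to 2, h2=5; 2,0 taken -> place at 5.
161 hashes to 0, h2=6; 0,6,5 taken -> place at 4.
Table: [224, ∅, 737, ∅, 161, 184, 959]

6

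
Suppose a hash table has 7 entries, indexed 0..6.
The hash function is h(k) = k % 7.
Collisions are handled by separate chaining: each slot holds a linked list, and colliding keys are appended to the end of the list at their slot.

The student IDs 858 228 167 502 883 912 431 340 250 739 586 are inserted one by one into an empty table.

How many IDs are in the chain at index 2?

1

858 → bucket 4
228 → bucket 4 (collision)
167 → bucket 6
502 → bucket 5
883 → bucket 1
912 → bucket 2
431 → bucket 4 (collision)
340 → bucket 4 (collision)
250 → bucket 5 (collision)
739 → bucket 4 (collision)
586 → bucket 5 (collision)
Final buckets:
0: _
1: 883
2: 912
3: _
4: 858 -> 228 -> 431 -> 340 -> 739
5: 502 -> 250 -> 586
6: 167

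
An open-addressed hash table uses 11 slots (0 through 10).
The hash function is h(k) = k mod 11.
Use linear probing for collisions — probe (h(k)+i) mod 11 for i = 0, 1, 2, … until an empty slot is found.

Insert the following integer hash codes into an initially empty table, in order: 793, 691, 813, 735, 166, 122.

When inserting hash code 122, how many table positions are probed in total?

3

793: h=1 => slot 1
691: h=9 => slot 9
813: h=10 => slot 10
735: h=9, probe 9,10,0 => slot 0
166: h=1, probe 1,2 => slot 2
122: h=1, probe 1,2,3 => slot 3
Table: [735, 793, 166, 122, ∅, ∅, ∅, ∅, ∅, 691, 813]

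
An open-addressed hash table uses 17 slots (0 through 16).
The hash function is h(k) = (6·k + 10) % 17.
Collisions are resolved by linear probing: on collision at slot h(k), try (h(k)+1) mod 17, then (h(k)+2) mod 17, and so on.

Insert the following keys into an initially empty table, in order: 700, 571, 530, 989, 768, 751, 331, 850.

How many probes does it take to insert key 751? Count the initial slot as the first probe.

5

700 hashes to 11; slot 11 is free -> place at 11.
571 hashes to 2; slot 2 is free -> place at 2.
530 hashes to 11; 11 taken -> place at 12.
989 hashes to 11; 11,12 taken -> place at 13.
768 hashes to 11; 11,12,13 taken -> place at 14.
751 hashes to 11; 11,12,13,14 taken -> place at 15.
331 hashes to 7; slot 7 is free -> place at 7.
850 hashes to 10; slot 10 is free -> place at 10.
Table: [_, _, 571, _, _, _, _, 331, _, _, 850, 700, 530, 989, 768, 751, _]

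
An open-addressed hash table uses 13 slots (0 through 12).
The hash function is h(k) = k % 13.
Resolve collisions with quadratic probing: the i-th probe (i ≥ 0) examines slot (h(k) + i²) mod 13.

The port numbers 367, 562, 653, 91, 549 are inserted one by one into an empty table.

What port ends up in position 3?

Insert 367: h=3, slot 3 empty => index 3.
Insert 562: h=3, slot 3 occupied => index 4.
Insert 653: h=3, slots 3,4 occupied => index 7.
Insert 91: h=0, slot 0 empty => index 0.
Insert 549: h=3, slots 3,4,7 occupied => index 12.
Table: [91, _, _, 367, 562, _, _, 653, _, _, _, _, 549]

367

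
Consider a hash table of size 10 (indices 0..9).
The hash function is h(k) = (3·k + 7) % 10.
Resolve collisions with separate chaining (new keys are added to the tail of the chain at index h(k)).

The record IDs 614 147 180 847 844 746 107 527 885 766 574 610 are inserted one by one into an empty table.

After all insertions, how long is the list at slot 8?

4

Insert 614: h=9, bucket 9 empty → new chain.
Insert 147: h=8, bucket 8 empty → new chain.
Insert 180: h=7, bucket 7 empty → new chain.
Insert 847: h=8, bucket 8 nonempty → append to chain.
Insert 844: h=9, bucket 9 nonempty → append to chain.
Insert 746: h=5, bucket 5 empty → new chain.
Insert 107: h=8, bucket 8 nonempty → append to chain.
Insert 527: h=8, bucket 8 nonempty → append to chain.
Insert 885: h=2, bucket 2 empty → new chain.
Insert 766: h=5, bucket 5 nonempty → append to chain.
Insert 574: h=9, bucket 9 nonempty → append to chain.
Insert 610: h=7, bucket 7 nonempty → append to chain.
Final buckets:
0: .
1: .
2: 885
3: .
4: .
5: 746 -> 766
6: .
7: 180 -> 610
8: 147 -> 847 -> 107 -> 527
9: 614 -> 844 -> 574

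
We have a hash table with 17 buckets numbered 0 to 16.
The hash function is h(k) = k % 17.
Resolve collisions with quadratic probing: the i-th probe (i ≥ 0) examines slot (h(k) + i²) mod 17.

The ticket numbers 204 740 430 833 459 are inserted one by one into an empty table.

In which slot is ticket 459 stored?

4

204 hashes to 0; slot 0 is free → place at 0.
740 hashes to 9; slot 9 is free → place at 9.
430 hashes to 5; slot 5 is free → place at 5.
833 hashes to 0; 0 taken → place at 1.
459 hashes to 0; 0,1 taken → place at 4.
Table: [204, 833, ∅, ∅, 459, 430, ∅, ∅, ∅, 740, ∅, ∅, ∅, ∅, ∅, ∅, ∅]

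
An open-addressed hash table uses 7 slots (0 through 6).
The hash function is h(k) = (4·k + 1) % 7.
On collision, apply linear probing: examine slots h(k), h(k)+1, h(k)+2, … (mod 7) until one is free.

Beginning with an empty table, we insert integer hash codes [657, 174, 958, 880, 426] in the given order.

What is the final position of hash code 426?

657: h=4 -> slot 4
174: h=4, probe 4,5 -> slot 5
958: h=4, probe 4,5,6 -> slot 6
880: h=0 -> slot 0
426: h=4, probe 4,5,6,0,1 -> slot 1
Table: [880, 426, ., ., 657, 174, 958]

1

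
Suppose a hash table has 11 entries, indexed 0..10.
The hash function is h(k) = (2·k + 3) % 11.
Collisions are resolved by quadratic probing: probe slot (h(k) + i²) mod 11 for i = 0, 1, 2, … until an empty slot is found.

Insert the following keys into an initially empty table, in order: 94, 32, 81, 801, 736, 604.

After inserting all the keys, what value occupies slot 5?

604

94 hashes to 4; slot 4 is free → place at 4.
32 hashes to 1; slot 1 is free → place at 1.
81 hashes to 0; slot 0 is free → place at 0.
801 hashes to 10; slot 10 is free → place at 10.
736 hashes to 1; 1 taken → place at 2.
604 hashes to 1; 1,2 taken → place at 5.
Table: [81, 32, 736, ., 94, 604, ., ., ., ., 801]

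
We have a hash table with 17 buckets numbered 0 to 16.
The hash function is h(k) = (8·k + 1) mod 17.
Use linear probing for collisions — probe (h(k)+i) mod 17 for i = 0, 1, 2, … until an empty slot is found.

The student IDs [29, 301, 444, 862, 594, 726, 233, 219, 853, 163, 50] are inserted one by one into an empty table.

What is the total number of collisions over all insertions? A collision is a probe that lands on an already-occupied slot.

16

29: h=12 -> slot 12
301: h=12, probe 12,13 -> slot 13
444: h=0 -> slot 0
862: h=12, probe 12,13,14 -> slot 14
594: h=10 -> slot 10
726: h=12, probe 12,13,14,15 -> slot 15
233: h=12, probe 12,13,14,15,16 -> slot 16
219: h=2 -> slot 2
853: h=8 -> slot 8
163: h=13, probe 13,14,15,16,0,1 -> slot 1
50: h=10, probe 10,11 -> slot 11
Table: [444, 163, 219, -, -, -, -, -, 853, -, 594, 50, 29, 301, 862, 726, 233]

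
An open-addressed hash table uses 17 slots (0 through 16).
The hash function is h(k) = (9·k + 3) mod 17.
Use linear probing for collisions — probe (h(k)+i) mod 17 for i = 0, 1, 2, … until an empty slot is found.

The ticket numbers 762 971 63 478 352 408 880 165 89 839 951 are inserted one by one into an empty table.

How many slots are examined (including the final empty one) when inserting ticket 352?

Insert 762: h=10, slot 10 empty → index 10.
Insert 971: h=4, slot 4 empty → index 4.
Insert 63: h=9, slot 9 empty → index 9.
Insert 478: h=4, slot 4 occupied → index 5.
Insert 352: h=9, slots 9,10 occupied → index 11.
Insert 408: h=3, slot 3 empty → index 3.
Insert 880: h=1, slot 1 empty → index 1.
Insert 165: h=9, slots 9,10,11 occupied → index 12.
Insert 89: h=5, slot 5 occupied → index 6.
Insert 839: h=6, slot 6 occupied → index 7.
Insert 951: h=11, slots 11,12 occupied → index 13.
Table: [∅, 880, ∅, 408, 971, 478, 89, 839, ∅, 63, 762, 352, 165, 951, ∅, ∅, ∅]

3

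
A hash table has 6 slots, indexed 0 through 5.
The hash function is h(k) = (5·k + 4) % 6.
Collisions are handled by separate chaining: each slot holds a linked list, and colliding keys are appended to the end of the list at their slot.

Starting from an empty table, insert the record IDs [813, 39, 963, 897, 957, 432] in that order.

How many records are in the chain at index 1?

Insert 813: h=1, bucket 1 empty -> new chain.
Insert 39: h=1, bucket 1 nonempty -> append to chain.
Insert 963: h=1, bucket 1 nonempty -> append to chain.
Insert 897: h=1, bucket 1 nonempty -> append to chain.
Insert 957: h=1, bucket 1 nonempty -> append to chain.
Insert 432: h=4, bucket 4 empty -> new chain.
Final buckets:
0: ∅
1: 813 -> 39 -> 963 -> 897 -> 957
2: ∅
3: ∅
4: 432
5: ∅

5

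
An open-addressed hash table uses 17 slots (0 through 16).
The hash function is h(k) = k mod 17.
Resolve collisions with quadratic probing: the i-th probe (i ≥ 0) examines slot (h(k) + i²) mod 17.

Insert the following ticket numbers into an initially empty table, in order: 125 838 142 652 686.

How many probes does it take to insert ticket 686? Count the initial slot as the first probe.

4

125: h=6 → slot 6
838: h=5 → slot 5
142: h=6, probe 6,7 → slot 7
652: h=6, probe 6,7,10 → slot 10
686: h=6, probe 6,7,10,15 → slot 15
Table: [., ., ., ., ., 838, 125, 142, ., ., 652, ., ., ., ., 686, .]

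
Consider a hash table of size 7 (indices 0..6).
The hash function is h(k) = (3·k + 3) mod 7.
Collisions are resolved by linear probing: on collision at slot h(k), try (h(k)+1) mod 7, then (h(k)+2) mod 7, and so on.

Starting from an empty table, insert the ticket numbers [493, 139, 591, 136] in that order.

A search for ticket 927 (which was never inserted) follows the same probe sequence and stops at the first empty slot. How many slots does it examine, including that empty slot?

Insert 493: h=5, slot 5 empty => index 5.
Insert 139: h=0, slot 0 empty => index 0.
Insert 591: h=5, slot 5 occupied => index 6.
Insert 136: h=5, slots 5,6,0 occupied => index 1.
Table: [139, 136, ∅, ∅, ∅, 493, 591]
Lookup 927: h=5, probe 5,6,0,1,2 → slot 2 empty, not found.

5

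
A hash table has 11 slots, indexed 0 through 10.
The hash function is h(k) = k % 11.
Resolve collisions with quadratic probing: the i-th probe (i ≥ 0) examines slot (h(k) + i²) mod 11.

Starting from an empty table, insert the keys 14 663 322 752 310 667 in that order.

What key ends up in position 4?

14 hashes to 3; slot 3 is free → place at 3.
663 hashes to 3; 3 taken → place at 4.
322 hashes to 3; 3,4 taken → place at 7.
752 hashes to 4; 4 taken → place at 5.
310 hashes to 2; slot 2 is free → place at 2.
667 hashes to 7; 7 taken → place at 8.
Table: [_, _, 310, 14, 663, 752, _, 322, 667, _, _]

663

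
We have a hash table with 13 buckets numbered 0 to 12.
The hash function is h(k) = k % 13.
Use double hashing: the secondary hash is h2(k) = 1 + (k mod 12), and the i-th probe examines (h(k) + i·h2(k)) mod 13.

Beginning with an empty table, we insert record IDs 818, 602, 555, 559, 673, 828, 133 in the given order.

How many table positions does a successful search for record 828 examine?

3

818 hashes to 12; slot 12 is free => place at 12.
602 hashes to 4; slot 4 is free => place at 4.
555 hashes to 9; slot 9 is free => place at 9.
559 hashes to 0; slot 0 is free => place at 0.
673 hashes to 10; slot 10 is free => place at 10.
828 hashes to 9, h2=1; 9,10 taken => place at 11.
133 hashes to 3; slot 3 is free => place at 3.
Table: [559, -, -, 133, 602, -, -, -, -, 555, 673, 828, 818]
Lookup 828: h=9, h2=1, probe 9,10,11 → found at 11.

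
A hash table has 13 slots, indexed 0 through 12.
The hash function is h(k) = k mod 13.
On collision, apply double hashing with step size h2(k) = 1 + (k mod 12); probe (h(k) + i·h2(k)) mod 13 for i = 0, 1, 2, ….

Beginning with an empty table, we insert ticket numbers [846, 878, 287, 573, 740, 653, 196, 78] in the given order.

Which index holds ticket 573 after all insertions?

11

846: h=1 → slot 1
878: h=7 → slot 7
287: h=1, h2=12, probe 1,0 → slot 0
573: h=1, h2=10, probe 1,11 → slot 11
740: h=12 → slot 12
653: h=3 → slot 3
196: h=1, h2=5, probe 1,6 → slot 6
78: h=0, h2=7, probe 0,7,1,8 → slot 8
Table: [287, 846, _, 653, _, _, 196, 878, 78, _, _, 573, 740]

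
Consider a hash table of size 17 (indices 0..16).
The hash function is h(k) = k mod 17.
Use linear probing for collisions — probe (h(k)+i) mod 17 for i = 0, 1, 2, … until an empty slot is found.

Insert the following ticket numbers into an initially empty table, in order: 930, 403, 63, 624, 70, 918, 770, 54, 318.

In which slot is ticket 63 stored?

930 hashes to 12; slot 12 is free => place at 12.
403 hashes to 12; 12 taken => place at 13.
63 hashes to 12; 12,13 taken => place at 14.
624 hashes to 12; 12,13,14 taken => place at 15.
70 hashes to 2; slot 2 is free => place at 2.
918 hashes to 0; slot 0 is free => place at 0.
770 hashes to 5; slot 5 is free => place at 5.
54 hashes to 3; slot 3 is free => place at 3.
318 hashes to 12; 12,13,14,15 taken => place at 16.
Table: [918, -, 70, 54, -, 770, -, -, -, -, -, -, 930, 403, 63, 624, 318]

14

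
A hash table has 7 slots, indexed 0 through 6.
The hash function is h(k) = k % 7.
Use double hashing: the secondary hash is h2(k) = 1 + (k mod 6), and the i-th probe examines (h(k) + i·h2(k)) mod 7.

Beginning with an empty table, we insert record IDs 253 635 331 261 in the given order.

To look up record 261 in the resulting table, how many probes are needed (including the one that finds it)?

253 hashes to 1; slot 1 is free => place at 1.
635 hashes to 5; slot 5 is free => place at 5.
331 hashes to 2; slot 2 is free => place at 2.
261 hashes to 2, h2=4; 2 taken => place at 6.
Table: [—, 253, 331, —, —, 635, 261]
Lookup 261: h=2, h2=4, probe 2,6 → found at 6.

2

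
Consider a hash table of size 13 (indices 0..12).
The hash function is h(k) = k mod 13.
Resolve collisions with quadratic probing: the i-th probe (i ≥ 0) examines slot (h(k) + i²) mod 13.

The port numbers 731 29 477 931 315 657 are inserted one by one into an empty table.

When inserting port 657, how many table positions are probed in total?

731 hashes to 3; slot 3 is free → place at 3.
29 hashes to 3; 3 taken → place at 4.
477 hashes to 9; slot 9 is free → place at 9.
931 hashes to 8; slot 8 is free → place at 8.
315 hashes to 3; 3,4 taken → place at 7.
657 hashes to 7; 7,8 taken → place at 11.
Table: [_, _, _, 731, 29, _, _, 315, 931, 477, _, 657, _]

3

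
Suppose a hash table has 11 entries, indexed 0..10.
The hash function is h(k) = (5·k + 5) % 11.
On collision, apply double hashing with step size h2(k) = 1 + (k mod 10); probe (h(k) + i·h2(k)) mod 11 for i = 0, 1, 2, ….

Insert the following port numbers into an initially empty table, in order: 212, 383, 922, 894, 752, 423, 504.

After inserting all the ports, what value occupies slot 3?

894

212: h=9 → slot 9
383: h=6 → slot 6
922: h=6, h2=3, probe 6,9,1 → slot 1
894: h=9, h2=5, probe 9,3 → slot 3
752: h=3, h2=3, probe 3,6,9,1,4 → slot 4
423: h=8 → slot 8
504: h=6, h2=5, probe 6,0 → slot 0
Table: [504, 922, ., 894, 752, ., 383, ., 423, 212, .]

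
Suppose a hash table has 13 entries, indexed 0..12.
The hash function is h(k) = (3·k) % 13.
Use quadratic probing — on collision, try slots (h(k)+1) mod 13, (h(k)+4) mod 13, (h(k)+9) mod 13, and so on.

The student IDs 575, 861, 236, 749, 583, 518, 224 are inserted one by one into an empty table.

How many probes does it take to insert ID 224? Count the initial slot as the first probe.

Insert 575: h=9, slot 9 empty → index 9.
Insert 861: h=9, slot 9 occupied → index 10.
Insert 236: h=6, slot 6 empty → index 6.
Insert 749: h=11, slot 11 empty → index 11.
Insert 583: h=7, slot 7 empty → index 7.
Insert 518: h=7, slot 7 occupied → index 8.
Insert 224: h=9, slots 9,10 occupied → index 0.
Table: [224, _, _, _, _, _, 236, 583, 518, 575, 861, 749, _]

3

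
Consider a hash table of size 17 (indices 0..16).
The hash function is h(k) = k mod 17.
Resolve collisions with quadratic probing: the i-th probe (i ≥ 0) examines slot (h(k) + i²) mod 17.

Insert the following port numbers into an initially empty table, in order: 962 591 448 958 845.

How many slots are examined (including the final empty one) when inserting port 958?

2

Insert 962: h=10, slot 10 empty → index 10.
Insert 591: h=13, slot 13 empty → index 13.
Insert 448: h=6, slot 6 empty → index 6.
Insert 958: h=6, slot 6 occupied → index 7.
Insert 845: h=12, slot 12 empty → index 12.
Table: [-, -, -, -, -, -, 448, 958, -, -, 962, -, 845, 591, -, -, -]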